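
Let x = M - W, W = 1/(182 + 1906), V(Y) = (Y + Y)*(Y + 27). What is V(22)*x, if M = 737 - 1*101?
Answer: 715774213/522 ≈ 1.3712e+6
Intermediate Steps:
V(Y) = 2*Y*(27 + Y) (V(Y) = (2*Y)*(27 + Y) = 2*Y*(27 + Y))
M = 636 (M = 737 - 101 = 636)
W = 1/2088 ≈ 0.00047893
x = 1327967/2088 (x = 636 - 1*1/2088 = 636 - 1/2088 = 1327967/2088 ≈ 636.00)
V(22)*x = (2*22*(27 + 22))*(1327967/2088) = (2*22*49)*(1327967/2088) = 2156*(1327967/2088) = 715774213/522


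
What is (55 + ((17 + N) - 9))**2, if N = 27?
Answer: 8100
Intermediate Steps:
(55 + ((17 + N) - 9))**2 = (55 + ((17 + 27) - 9))**2 = (55 + (44 - 9))**2 = (55 + 35)**2 = 90**2 = 8100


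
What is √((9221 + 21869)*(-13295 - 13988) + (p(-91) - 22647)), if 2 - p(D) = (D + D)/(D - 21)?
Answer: I*√13572017866/4 ≈ 29125.0*I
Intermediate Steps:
p(D) = 2 - 2*D/(-21 + D) (p(D) = 2 - (D + D)/(D - 21) = 2 - 2*D/(-21 + D))
√((9221 + 21869)*(-13295 - 13988) + (p(-91) - 22647)) = √((9221 + 21869)*(-13295 - 13988) + (-42/(-21 - 91) - 22647)) = √(31090*(-27283) + (-42/(-112) - 22647)) = √(-848228470 + (-42*(-1/112) - 22647)) = √(-848228470 + (3/8 - 22647)) = √(-848228470 - 181173/8) = √(-6786008933/8) = I*√13572017866/4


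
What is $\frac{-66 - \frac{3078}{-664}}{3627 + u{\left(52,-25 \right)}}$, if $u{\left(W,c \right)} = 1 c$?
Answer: $- \frac{20373}{1195864} \approx -0.017036$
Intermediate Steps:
$u{\left(W,c \right)} = c$
$\frac{-66 - \frac{3078}{-664}}{3627 + u{\left(52,-25 \right)}} = \frac{-66 - \frac{3078}{-664}}{3627 - 25} = \frac{-66 - - \frac{1539}{332}}{3602} = \left(-66 + \frac{1539}{332}\right) \frac{1}{3602} = \left(- \frac{20373}{332}\right) \frac{1}{3602} = - \frac{20373}{1195864}$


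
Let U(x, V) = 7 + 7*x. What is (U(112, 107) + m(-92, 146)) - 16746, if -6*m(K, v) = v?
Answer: -47938/3 ≈ -15979.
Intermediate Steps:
m(K, v) = -v/6
(U(112, 107) + m(-92, 146)) - 16746 = ((7 + 7*112) - 1/6*146) - 16746 = ((7 + 784) - 73/3) - 16746 = (791 - 73/3) - 16746 = 2300/3 - 16746 = -47938/3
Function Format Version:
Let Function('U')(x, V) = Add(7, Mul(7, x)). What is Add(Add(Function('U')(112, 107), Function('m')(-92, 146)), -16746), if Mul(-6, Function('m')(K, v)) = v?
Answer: Rational(-47938, 3) ≈ -15979.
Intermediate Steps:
Function('m')(K, v) = Mul(Rational(-1, 6), v)
Add(Add(Function('U')(112, 107), Function('m')(-92, 146)), -16746) = Add(Add(Add(7, Mul(7, 112)), Mul(Rational(-1, 6), 146)), -16746) = Add(Add(Add(7, 784), Rational(-73, 3)), -16746) = Add(Add(791, Rational(-73, 3)), -16746) = Add(Rational(2300, 3), -16746) = Rational(-47938, 3)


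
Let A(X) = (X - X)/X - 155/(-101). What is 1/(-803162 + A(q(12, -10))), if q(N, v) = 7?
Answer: -101/81119207 ≈ -1.2451e-6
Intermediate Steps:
A(X) = 155/101 (A(X) = 0/X - 155*(-1/101) = 0 + 155/101 = 155/101)
1/(-803162 + A(q(12, -10))) = 1/(-803162 + 155/101) = 1/(-81119207/101) = -101/81119207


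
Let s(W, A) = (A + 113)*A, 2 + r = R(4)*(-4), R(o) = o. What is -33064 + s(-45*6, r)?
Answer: -34774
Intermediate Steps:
r = -18 (r = -2 + 4*(-4) = -2 - 16 = -18)
s(W, A) = A*(113 + A) (s(W, A) = (113 + A)*A = A*(113 + A))
-33064 + s(-45*6, r) = -33064 - 18*(113 - 18) = -33064 - 18*95 = -33064 - 1710 = -34774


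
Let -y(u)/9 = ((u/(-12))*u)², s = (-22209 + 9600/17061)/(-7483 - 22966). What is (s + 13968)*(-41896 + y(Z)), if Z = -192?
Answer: -205547534051181304984/173163463 ≈ -1.1870e+12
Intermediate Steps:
s = 126299383/173163463 (s = (-22209 + 9600*(1/17061))/(-30449) = (-22209 + 3200/5687)*(-1/30449) = -126299383/5687*(-1/30449) = 126299383/173163463 ≈ 0.72937)
y(u) = -u⁴/16 (y(u) = -9*u⁴/144 = -u⁴/16)
(s + 13968)*(-41896 + y(Z)) = (126299383/173163463 + 13968)*(-41896 - 1/16*(-192)⁴) = 2418873550567*(-41896 - 1/16*1358954496)/173163463 = 2418873550567*(-41896 - 84934656)/173163463 = (2418873550567/173163463)*(-84976552) = -205547534051181304984/173163463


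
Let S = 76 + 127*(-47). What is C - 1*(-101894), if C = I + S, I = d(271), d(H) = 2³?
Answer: 96009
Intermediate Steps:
d(H) = 8
I = 8
S = -5893 (S = 76 - 5969 = -5893)
C = -5885 (C = 8 - 5893 = -5885)
C - 1*(-101894) = -5885 - 1*(-101894) = -5885 + 101894 = 96009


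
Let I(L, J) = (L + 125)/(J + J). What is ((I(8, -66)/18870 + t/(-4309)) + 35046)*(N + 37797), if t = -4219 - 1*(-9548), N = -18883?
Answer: 3557122688525765471/5366514780 ≈ 6.6284e+8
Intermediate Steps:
t = 5329 (t = -4219 + 9548 = 5329)
I(L, J) = (125 + L)/(2*J) (I(L, J) = (125 + L)/((2*J)) = (125 + L)*(1/(2*J)) = (125 + L)/(2*J))
((I(8, -66)/18870 + t/(-4309)) + 35046)*(N + 37797) = ((((1/2)*(125 + 8)/(-66))/18870 + 5329/(-4309)) + 35046)*(-18883 + 37797) = ((((1/2)*(-1/66)*133)*(1/18870) + 5329*(-1/4309)) + 35046)*18914 = ((-133/132*1/18870 - 5329/4309) + 35046)*18914 = ((-133/2490840 - 5329/4309) + 35046)*18914 = (-13274259457/10733029560 + 35046)*18914 = (376136479700303/10733029560)*18914 = 3557122688525765471/5366514780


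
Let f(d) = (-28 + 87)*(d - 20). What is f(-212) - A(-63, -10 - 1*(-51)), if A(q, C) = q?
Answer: -13625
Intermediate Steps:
f(d) = -1180 + 59*d (f(d) = 59*(-20 + d) = -1180 + 59*d)
f(-212) - A(-63, -10 - 1*(-51)) = (-1180 + 59*(-212)) - 1*(-63) = (-1180 - 12508) + 63 = -13688 + 63 = -13625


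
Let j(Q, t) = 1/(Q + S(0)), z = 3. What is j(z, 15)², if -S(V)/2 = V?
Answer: ⅑ ≈ 0.11111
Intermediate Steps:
S(V) = -2*V
j(Q, t) = 1/Q (j(Q, t) = 1/(Q - 2*0) = 1/(Q + 0) = 1/Q)
j(z, 15)² = (1/3)² = (⅓)² = ⅑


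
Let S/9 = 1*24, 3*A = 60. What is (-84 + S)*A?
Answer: 2640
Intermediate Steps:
A = 20 (A = (⅓)*60 = 20)
S = 216 (S = 9*(1*24) = 9*24 = 216)
(-84 + S)*A = (-84 + 216)*20 = 132*20 = 2640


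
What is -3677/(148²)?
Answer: -3677/21904 ≈ -0.16787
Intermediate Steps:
-3677/(148²) = -3677/21904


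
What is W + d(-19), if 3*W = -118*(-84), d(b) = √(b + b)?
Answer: 3304 + I*√38 ≈ 3304.0 + 6.1644*I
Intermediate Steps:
d(b) = √2*√b (d(b) = √(2*b) = √2*√b)
W = 3304 (W = (-118*(-84))/3 = (⅓)*9912 = 3304)
W + d(-19) = 3304 + √2*√(-19) = 3304 + √2*(I*√19) = 3304 + I*√38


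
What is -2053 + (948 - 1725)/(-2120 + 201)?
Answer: -3938930/1919 ≈ -2052.6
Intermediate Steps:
-2053 + (948 - 1725)/(-2120 + 201) = -2053 - 777/(-1919) = -2053 - 777*(-1/1919) = -2053 + 777/1919 = -3938930/1919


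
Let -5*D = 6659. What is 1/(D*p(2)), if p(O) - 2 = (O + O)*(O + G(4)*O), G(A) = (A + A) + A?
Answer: -5/705854 ≈ -7.0836e-6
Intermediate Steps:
D = -6659/5 (D = -1/5*6659 = -6659/5 ≈ -1331.8)
G(A) = 3*A (G(A) = 2*A + A = 3*A)
p(O) = 2 + 26*O**2 (p(O) = 2 + (O + O)*(O + (3*4)*O) = 2 + (2*O)*(O + 12*O) = 2 + (2*O)*(13*O) = 2 + 26*O**2)
1/(D*p(2)) = 1/(-6659*(2 + 26*2**2)/5) = 1/(-6659*(2 + 26*4)/5) = 1/(-6659*(2 + 104)/5) = 1/(-6659/5*106) = 1/(-705854/5) = -5/705854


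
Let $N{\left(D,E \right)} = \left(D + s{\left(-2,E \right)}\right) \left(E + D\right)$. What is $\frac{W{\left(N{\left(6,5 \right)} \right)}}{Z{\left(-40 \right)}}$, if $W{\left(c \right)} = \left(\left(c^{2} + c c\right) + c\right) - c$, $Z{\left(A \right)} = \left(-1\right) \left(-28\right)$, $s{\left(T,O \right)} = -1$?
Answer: $\frac{3025}{14} \approx 216.07$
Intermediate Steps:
$Z{\left(A \right)} = 28$
$N{\left(D,E \right)} = \left(-1 + D\right) \left(D + E\right)$ ($N{\left(D,E \right)} = \left(D - 1\right) \left(E + D\right) = \left(-1 + D\right) \left(D + E\right)$)
$W{\left(c \right)} = 2 c^{2}$ ($W{\left(c \right)} = \left(\left(c^{2} + c^{2}\right) + c\right) - c = \left(2 c^{2} + c\right) - c = \left(c + 2 c^{2}\right) - c = 2 c^{2}$)
$\frac{W{\left(N{\left(6,5 \right)} \right)}}{Z{\left(-40 \right)}} = \frac{2 \left(6^{2} - 6 - 5 + 6 \cdot 5\right)^{2}}{28} = 2 \left(36 - 6 - 5 + 30\right)^{2} \cdot \frac{1}{28} = 2 \cdot 55^{2} \cdot \frac{1}{28} = 2 \cdot 3025 \cdot \frac{1}{28} = 6050 \cdot \frac{1}{28} = \frac{3025}{14}$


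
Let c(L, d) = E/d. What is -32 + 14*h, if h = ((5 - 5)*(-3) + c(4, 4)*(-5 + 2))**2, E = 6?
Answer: 503/2 ≈ 251.50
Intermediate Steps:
c(L, d) = 6/d
h = 81/4 (h = ((5 - 5)*(-3) + (6/4)*(-5 + 2))**2 = (0*(-3) + (6*(1/4))*(-3))**2 = (0 + (3/2)*(-3))**2 = (0 - 9/2)**2 = (-9/2)**2 = 81/4 ≈ 20.250)
-32 + 14*h = -32 + 14*(81/4) = -32 + 567/2 = 503/2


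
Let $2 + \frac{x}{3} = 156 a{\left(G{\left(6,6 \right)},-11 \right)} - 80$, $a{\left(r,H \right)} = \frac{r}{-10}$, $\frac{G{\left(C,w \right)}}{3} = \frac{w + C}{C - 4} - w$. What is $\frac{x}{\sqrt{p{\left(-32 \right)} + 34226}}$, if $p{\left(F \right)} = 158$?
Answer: $- \frac{123 \sqrt{2149}}{4298} \approx -1.3267$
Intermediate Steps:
$G{\left(C,w \right)} = - 3 w + \frac{3 \left(C + w\right)}{-4 + C}$ ($G{\left(C,w \right)} = 3 \left(\frac{w + C}{C - 4} - w\right) = 3 \left(\frac{C + w}{-4 + C} - w\right) = 3 \left(- w + \frac{C + w}{-4 + C}\right) = - 3 w + \frac{3 \left(C + w\right)}{-4 + C}$)
$a{\left(r,H \right)} = - \frac{r}{10}$ ($a{\left(r,H \right)} = r \left(- \frac{1}{10}\right) = - \frac{r}{10}$)
$x = -246$ ($x = -6 + 3 \left(156 \left(- \frac{3 \frac{1}{-4 + 6} \left(6 + 5 \cdot 6 - 6 \cdot 6\right)}{10}\right) - 80\right) = -6 + 3 \left(156 \left(- \frac{3 \cdot \frac{1}{2} \left(6 + 30 - 36\right)}{10}\right) - 80\right) = -6 + 3 \left(156 \left(- \frac{3 \cdot \frac{1}{2} \cdot 0}{10}\right) - 80\right) = -6 + 3 \left(156 \left(\left(- \frac{1}{10}\right) 0\right) - 80\right) = -6 + 3 \left(156 \cdot 0 - 80\right) = -6 + 3 \left(0 - 80\right) = -6 + 3 \left(-80\right) = -6 - 240 = -246$)
$\frac{x}{\sqrt{p{\left(-32 \right)} + 34226}} = - \frac{246}{\sqrt{158 + 34226}} = - \frac{246}{\sqrt{34384}} = - \frac{246}{4 \sqrt{2149}} = - 246 \frac{\sqrt{2149}}{8596} = - \frac{123 \sqrt{2149}}{4298}$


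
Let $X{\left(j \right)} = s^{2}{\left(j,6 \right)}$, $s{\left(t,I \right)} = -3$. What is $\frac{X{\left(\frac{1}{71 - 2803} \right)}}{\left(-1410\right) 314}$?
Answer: $- \frac{3}{147580} \approx -2.0328 \cdot 10^{-5}$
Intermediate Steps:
$X{\left(j \right)} = 9$ ($X{\left(j \right)} = \left(-3\right)^{2} = 9$)
$\frac{X{\left(\frac{1}{71 - 2803} \right)}}{\left(-1410\right) 314} = \frac{9}{\left(-1410\right) 314} = \frac{9}{-442740} = 9 \left(- \frac{1}{442740}\right) = - \frac{3}{147580}$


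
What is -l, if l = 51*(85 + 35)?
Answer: -6120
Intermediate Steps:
l = 6120 (l = 51*120 = 6120)
-l = -1*6120 = -6120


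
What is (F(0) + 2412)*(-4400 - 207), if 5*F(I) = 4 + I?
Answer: -55578848/5 ≈ -1.1116e+7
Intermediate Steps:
F(I) = 4/5 + I/5 (F(I) = (4 + I)/5 = 4/5 + I/5)
(F(0) + 2412)*(-4400 - 207) = ((4/5 + (1/5)*0) + 2412)*(-4400 - 207) = ((4/5 + 0) + 2412)*(-4607) = (4/5 + 2412)*(-4607) = (12064/5)*(-4607) = -55578848/5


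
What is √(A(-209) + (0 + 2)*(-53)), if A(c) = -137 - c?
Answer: I*√34 ≈ 5.8309*I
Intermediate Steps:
√(A(-209) + (0 + 2)*(-53)) = √((-137 - 1*(-209)) + (0 + 2)*(-53)) = √((-137 + 209) + 2*(-53)) = √(72 - 106) = √(-34) = I*√34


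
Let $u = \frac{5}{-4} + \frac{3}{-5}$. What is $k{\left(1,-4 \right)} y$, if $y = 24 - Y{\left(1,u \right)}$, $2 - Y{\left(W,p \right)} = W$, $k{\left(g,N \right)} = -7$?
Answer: $-161$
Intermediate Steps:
$u = - \frac{37}{20}$ ($u = 5 \left(- \frac{1}{4}\right) + 3 \left(- \frac{1}{5}\right) = - \frac{5}{4} - \frac{3}{5} = - \frac{37}{20} \approx -1.85$)
$Y{\left(W,p \right)} = 2 - W$
$y = 23$ ($y = 24 - \left(2 - 1\right) = 24 - 1 = 23$)
$k{\left(1,-4 \right)} y = \left(-7\right) 23 = -161$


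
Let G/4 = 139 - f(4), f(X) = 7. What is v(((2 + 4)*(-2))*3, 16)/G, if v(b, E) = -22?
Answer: -1/24 ≈ -0.041667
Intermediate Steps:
G = 528 (G = 4*(139 - 1*7) = 4*(139 - 7) = 4*132 = 528)
v(((2 + 4)*(-2))*3, 16)/G = -22/528 = -22*1/528 = -1/24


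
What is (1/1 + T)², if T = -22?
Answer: 441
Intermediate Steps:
(1/1 + T)² = (1/1 - 22)² = (1 - 22)² = (-21)² = 441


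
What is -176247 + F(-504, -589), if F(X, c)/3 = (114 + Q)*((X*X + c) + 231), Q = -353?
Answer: -182049033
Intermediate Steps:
F(X, c) = -165627 - 717*c - 717*X**2 (F(X, c) = 3*((114 - 353)*((X*X + c) + 231)) = 3*(-239*((X**2 + c) + 231)) = 3*(-239*((c + X**2) + 231)) = 3*(-239*(231 + c + X**2)) = 3*(-55209 - 239*c - 239*X**2) = -165627 - 717*c - 717*X**2)
-176247 + F(-504, -589) = -176247 + (-165627 - 717*(-589) - 717*(-504)**2) = -176247 + (-165627 + 422313 - 717*254016) = -176247 + (-165627 + 422313 - 182129472) = -176247 - 181872786 = -182049033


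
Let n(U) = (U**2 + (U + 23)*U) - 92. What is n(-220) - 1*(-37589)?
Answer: 129237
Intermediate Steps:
n(U) = -92 + U**2 + U*(23 + U) (n(U) = (U**2 + (23 + U)*U) - 92 = (U**2 + U*(23 + U)) - 92 = -92 + U**2 + U*(23 + U))
n(-220) - 1*(-37589) = (-92 + 2*(-220)**2 + 23*(-220)) - 1*(-37589) = (-92 + 2*48400 - 5060) + 37589 = (-92 + 96800 - 5060) + 37589 = 91648 + 37589 = 129237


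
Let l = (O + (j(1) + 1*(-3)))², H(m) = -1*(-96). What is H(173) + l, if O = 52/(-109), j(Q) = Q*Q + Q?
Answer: 1166497/11881 ≈ 98.182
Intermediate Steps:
H(m) = 96
j(Q) = Q + Q² (j(Q) = Q² + Q = Q + Q²)
O = -52/109 (O = 52*(-1/109) = -52/109 ≈ -0.47706)
l = 25921/11881 (l = (-52/109 + (1*(1 + 1) + 1*(-3)))² = (-52/109 + (1*2 - 3))² = (-52/109 + (2 - 3))² = (-52/109 - 1)² = (-161/109)² = 25921/11881 ≈ 2.1817)
H(173) + l = 96 + 25921/11881 = 1166497/11881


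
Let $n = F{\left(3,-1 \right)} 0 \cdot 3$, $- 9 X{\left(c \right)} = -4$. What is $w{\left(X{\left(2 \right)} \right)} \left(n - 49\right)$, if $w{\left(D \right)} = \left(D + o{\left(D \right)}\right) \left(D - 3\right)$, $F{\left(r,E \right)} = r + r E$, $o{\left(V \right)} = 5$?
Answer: $\frac{55223}{81} \approx 681.77$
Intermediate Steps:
$X{\left(c \right)} = \frac{4}{9}$ ($X{\left(c \right)} = \left(- \frac{1}{9}\right) \left(-4\right) = \frac{4}{9}$)
$F{\left(r,E \right)} = r + E r$
$w{\left(D \right)} = \left(-3 + D\right) \left(5 + D\right)$ ($w{\left(D \right)} = \left(D + 5\right) \left(D - 3\right) = \left(5 + D\right) \left(-3 + D\right) = \left(-3 + D\right) \left(5 + D\right)$)
$n = 0$ ($n = 3 \left(1 - 1\right) 0 \cdot 3 = 3 \cdot 0 \cdot 0 \cdot 3 = 0 \cdot 0 \cdot 3 = 0 \cdot 3 = 0$)
$w{\left(X{\left(2 \right)} \right)} \left(n - 49\right) = \left(-15 + \left(\frac{4}{9}\right)^{2} + 2 \cdot \frac{4}{9}\right) \left(0 - 49\right) = \left(-15 + \frac{16}{81} + \frac{8}{9}\right) \left(-49\right) = \left(- \frac{1127}{81}\right) \left(-49\right) = \frac{55223}{81}$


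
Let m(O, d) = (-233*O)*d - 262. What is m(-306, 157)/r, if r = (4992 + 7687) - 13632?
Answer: -11193524/953 ≈ -11746.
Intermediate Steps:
r = -953 (r = 12679 - 13632 = -953)
m(O, d) = -262 - 233*O*d (m(O, d) = -233*O*d - 262 = -262 - 233*O*d)
m(-306, 157)/r = (-262 - 233*(-306)*157)/(-953) = (-262 + 11193786)*(-1/953) = 11193524*(-1/953) = -11193524/953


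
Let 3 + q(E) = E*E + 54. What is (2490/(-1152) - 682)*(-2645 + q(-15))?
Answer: 311189471/192 ≈ 1.6208e+6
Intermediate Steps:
q(E) = 51 + E² (q(E) = -3 + (E*E + 54) = -3 + (E² + 54) = -3 + (54 + E²) = 51 + E²)
(2490/(-1152) - 682)*(-2645 + q(-15)) = (2490/(-1152) - 682)*(-2645 + (51 + (-15)²)) = (2490*(-1/1152) - 682)*(-2645 + (51 + 225)) = (-415/192 - 682)*(-2645 + 276) = -131359/192*(-2369) = 311189471/192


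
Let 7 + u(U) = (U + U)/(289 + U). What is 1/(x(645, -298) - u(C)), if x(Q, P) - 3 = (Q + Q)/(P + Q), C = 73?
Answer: 62807/836229 ≈ 0.075107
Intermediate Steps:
x(Q, P) = 3 + 2*Q/(P + Q) (x(Q, P) = 3 + (Q + Q)/(P + Q) = 3 + (2*Q)/(P + Q) = 3 + 2*Q/(P + Q))
u(U) = -7 + 2*U/(289 + U) (u(U) = -7 + (U + U)/(289 + U) = -7 + (2*U)/(289 + U) = -7 + 2*U/(289 + U))
1/(x(645, -298) - u(C)) = 1/((3*(-298) + 5*645)/(-298 + 645) - (-2023 - 5*73)/(289 + 73)) = 1/((-894 + 3225)/347 - (-2023 - 365)/362) = 1/((1/347)*2331 - (-2388)/362) = 1/(2331/347 - 1*(-1194/181)) = 1/(2331/347 + 1194/181) = 1/(836229/62807) = 62807/836229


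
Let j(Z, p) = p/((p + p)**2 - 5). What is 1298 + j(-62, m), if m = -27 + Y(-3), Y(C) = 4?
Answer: 2740055/2111 ≈ 1298.0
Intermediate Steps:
m = -23 (m = -27 + 4 = -23)
j(Z, p) = p/(-5 + 4*p**2) (j(Z, p) = p/((2*p)**2 - 5) = p/(4*p**2 - 5) = p/(-5 + 4*p**2))
1298 + j(-62, m) = 1298 - 23/(-5 + 4*(-23)**2) = 1298 - 23/(-5 + 4*529) = 1298 - 23/(-5 + 2116) = 1298 - 23/2111 = 2740055/2111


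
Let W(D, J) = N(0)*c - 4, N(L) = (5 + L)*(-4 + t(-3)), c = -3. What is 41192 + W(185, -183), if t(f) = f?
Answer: 41293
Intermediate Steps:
N(L) = -35 - 7*L (N(L) = (5 + L)*(-4 - 3) = (5 + L)*(-7) = -35 - 7*L)
W(D, J) = 101 (W(D, J) = (-35 - 7*0)*(-3) - 4 = (-35 + 0)*(-3) - 4 = -35*(-3) - 4 = 105 - 4 = 101)
41192 + W(185, -183) = 41192 + 101 = 41293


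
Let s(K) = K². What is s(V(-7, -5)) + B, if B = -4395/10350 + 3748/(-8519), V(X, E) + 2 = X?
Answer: 471044723/5878110 ≈ 80.135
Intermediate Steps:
V(X, E) = -2 + X
B = -5082187/5878110 (B = -4395*1/10350 + 3748*(-1/8519) = -293/690 - 3748/8519 = -5082187/5878110 ≈ -0.86460)
s(V(-7, -5)) + B = (-2 - 7)² - 5082187/5878110 = (-9)² - 5082187/5878110 = 81 - 5082187/5878110 = 471044723/5878110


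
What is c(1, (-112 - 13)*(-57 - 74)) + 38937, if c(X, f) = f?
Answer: 55312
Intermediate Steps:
c(1, (-112 - 13)*(-57 - 74)) + 38937 = (-112 - 13)*(-57 - 74) + 38937 = -125*(-131) + 38937 = 16375 + 38937 = 55312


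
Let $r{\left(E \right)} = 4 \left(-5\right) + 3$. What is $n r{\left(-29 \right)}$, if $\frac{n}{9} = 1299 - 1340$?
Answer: $6273$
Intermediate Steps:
$n = -369$ ($n = 9 \left(1299 - 1340\right) = 9 \left(-41\right) = -369$)
$r{\left(E \right)} = -17$ ($r{\left(E \right)} = -20 + 3 = -17$)
$n r{\left(-29 \right)} = \left(-369\right) \left(-17\right) = 6273$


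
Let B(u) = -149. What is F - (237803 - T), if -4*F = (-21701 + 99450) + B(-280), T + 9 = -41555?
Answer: -298767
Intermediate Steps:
T = -41564 (T = -9 - 41555 = -41564)
F = -19400 (F = -((-21701 + 99450) - 149)/4 = -(77749 - 149)/4 = -1/4*77600 = -19400)
F - (237803 - T) = -19400 - (237803 - 1*(-41564)) = -19400 - (237803 + 41564) = -19400 - 1*279367 = -19400 - 279367 = -298767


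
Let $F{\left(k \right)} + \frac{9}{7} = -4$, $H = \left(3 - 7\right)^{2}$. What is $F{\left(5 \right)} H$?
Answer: $- \frac{592}{7} \approx -84.571$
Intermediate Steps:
$H = 16$ ($H = \left(-4\right)^{2} = 16$)
$F{\left(k \right)} = - \frac{37}{7}$ ($F{\left(k \right)} = - \frac{9}{7} - 4 = - \frac{37}{7}$)
$F{\left(5 \right)} H = \left(- \frac{37}{7}\right) 16 = - \frac{592}{7}$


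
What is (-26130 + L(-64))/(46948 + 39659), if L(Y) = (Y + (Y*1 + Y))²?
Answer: 3578/28869 ≈ 0.12394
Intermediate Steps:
L(Y) = 9*Y² (L(Y) = (Y + (Y + Y))² = (Y + 2*Y)² = (3*Y)² = 9*Y²)
(-26130 + L(-64))/(46948 + 39659) = (-26130 + 9*(-64)²)/(46948 + 39659) = (-26130 + 9*4096)/86607 = (-26130 + 36864)*(1/86607) = 10734*(1/86607) = 3578/28869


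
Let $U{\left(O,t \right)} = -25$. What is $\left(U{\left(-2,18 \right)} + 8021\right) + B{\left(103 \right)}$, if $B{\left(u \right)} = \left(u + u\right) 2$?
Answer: $8408$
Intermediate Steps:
$B{\left(u \right)} = 4 u$ ($B{\left(u \right)} = 2 u 2 = 4 u$)
$\left(U{\left(-2,18 \right)} + 8021\right) + B{\left(103 \right)} = \left(-25 + 8021\right) + 4 \cdot 103 = 7996 + 412 = 8408$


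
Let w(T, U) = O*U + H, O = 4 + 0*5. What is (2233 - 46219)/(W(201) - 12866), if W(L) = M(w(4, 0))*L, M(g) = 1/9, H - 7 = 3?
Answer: 131958/38531 ≈ 3.4247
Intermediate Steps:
O = 4 (O = 4 + 0 = 4)
H = 10 (H = 7 + 3 = 10)
w(T, U) = 10 + 4*U (w(T, U) = 4*U + 10 = 10 + 4*U)
M(g) = ⅑
W(L) = L/9
(2233 - 46219)/(W(201) - 12866) = (2233 - 46219)/((⅑)*201 - 12866) = -43986/(67/3 - 12866) = -43986/(-38531/3) = -43986*(-3/38531) = 131958/38531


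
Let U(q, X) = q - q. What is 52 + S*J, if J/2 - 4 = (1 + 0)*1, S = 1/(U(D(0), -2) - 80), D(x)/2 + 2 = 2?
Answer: 415/8 ≈ 51.875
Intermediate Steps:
D(x) = 0 (D(x) = -4 + 2*2 = -4 + 4 = 0)
U(q, X) = 0
S = -1/80 (S = 1/(0 - 80) = 1/(-80) = -1/80 ≈ -0.012500)
J = 10 (J = 8 + 2*((1 + 0)*1) = 8 + 2*(1*1) = 8 + 2*1 = 8 + 2 = 10)
52 + S*J = 52 - 1/80*10 = 52 - 1/8 = 415/8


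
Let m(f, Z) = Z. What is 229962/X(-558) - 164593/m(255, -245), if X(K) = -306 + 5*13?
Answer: -16673777/59045 ≈ -282.39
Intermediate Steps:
X(K) = -241 (X(K) = -306 + 65 = -241)
229962/X(-558) - 164593/m(255, -245) = 229962/(-241) - 164593/(-245) = 229962*(-1/241) - 164593*(-1/245) = -229962/241 + 164593/245 = -16673777/59045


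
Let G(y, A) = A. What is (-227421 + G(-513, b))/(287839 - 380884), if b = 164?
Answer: 227257/93045 ≈ 2.4424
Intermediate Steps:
(-227421 + G(-513, b))/(287839 - 380884) = (-227421 + 164)/(287839 - 380884) = -227257/(-93045) = -227257*(-1/93045) = 227257/93045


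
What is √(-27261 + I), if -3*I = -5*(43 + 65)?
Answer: 3*I*√3009 ≈ 164.56*I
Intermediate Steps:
I = 180 (I = -(-5)*(43 + 65)/3 = -(-5)*108/3 = -⅓*(-540) = 180)
√(-27261 + I) = √(-27261 + 180) = √(-27081) = 3*I*√3009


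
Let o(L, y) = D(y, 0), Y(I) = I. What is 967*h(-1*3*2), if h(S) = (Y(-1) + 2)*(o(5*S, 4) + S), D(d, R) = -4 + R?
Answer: -9670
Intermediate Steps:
o(L, y) = -4 (o(L, y) = -4 + 0 = -4)
h(S) = -4 + S (h(S) = (-1 + 2)*(-4 + S) = 1*(-4 + S) = -4 + S)
967*h(-1*3*2) = 967*(-4 - 1*3*2) = 967*(-4 - 3*2) = 967*(-4 - 6) = 967*(-10) = -9670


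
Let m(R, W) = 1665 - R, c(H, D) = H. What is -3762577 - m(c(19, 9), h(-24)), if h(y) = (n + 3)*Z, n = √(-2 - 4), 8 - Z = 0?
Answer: -3764223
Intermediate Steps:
Z = 8 (Z = 8 - 1*0 = 8 + 0 = 8)
n = I*√6 (n = √(-6) = I*√6 ≈ 2.4495*I)
h(y) = 24 + 8*I*√6 (h(y) = (I*√6 + 3)*8 = (3 + I*√6)*8 = 24 + 8*I*√6)
-3762577 - m(c(19, 9), h(-24)) = -3762577 - (1665 - 1*19) = -3762577 - (1665 - 19) = -3762577 - 1*1646 = -3762577 - 1646 = -3764223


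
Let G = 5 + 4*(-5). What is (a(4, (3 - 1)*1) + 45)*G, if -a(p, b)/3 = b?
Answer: -585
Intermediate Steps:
a(p, b) = -3*b
G = -15 (G = 5 - 20 = -15)
(a(4, (3 - 1)*1) + 45)*G = (-3*(3 - 1) + 45)*(-15) = (-6 + 45)*(-15) = 39*(-15) = -585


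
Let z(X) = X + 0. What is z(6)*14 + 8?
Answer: 92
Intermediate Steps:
z(X) = X
z(6)*14 + 8 = 6*14 + 8 = 84 + 8 = 92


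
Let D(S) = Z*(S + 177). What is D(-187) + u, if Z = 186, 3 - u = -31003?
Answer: 29146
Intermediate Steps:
u = 31006 (u = 3 - 1*(-31003) = 3 + 31003 = 31006)
D(S) = 32922 + 186*S (D(S) = 186*(S + 177) = 186*(177 + S) = 32922 + 186*S)
D(-187) + u = (32922 + 186*(-187)) + 31006 = (32922 - 34782) + 31006 = -1860 + 31006 = 29146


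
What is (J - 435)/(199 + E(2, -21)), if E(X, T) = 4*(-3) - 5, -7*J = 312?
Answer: -3357/1274 ≈ -2.6350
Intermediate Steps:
J = -312/7 (J = -⅐*312 = -312/7 ≈ -44.571)
E(X, T) = -17 (E(X, T) = -12 - 5 = -17)
(J - 435)/(199 + E(2, -21)) = (-312/7 - 435)/(199 - 17) = -3357/7/182 = (1/182)*(-3357/7) = -3357/1274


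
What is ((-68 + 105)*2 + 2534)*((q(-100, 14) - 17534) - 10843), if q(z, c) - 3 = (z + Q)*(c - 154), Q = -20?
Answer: -30184992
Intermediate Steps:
q(z, c) = 3 + (-154 + c)*(-20 + z) (q(z, c) = 3 + (z - 20)*(c - 154) = 3 + (-20 + z)*(-154 + c) = 3 + (-154 + c)*(-20 + z))
((-68 + 105)*2 + 2534)*((q(-100, 14) - 17534) - 10843) = ((-68 + 105)*2 + 2534)*(((3083 - 154*(-100) - 20*14 + 14*(-100)) - 17534) - 10843) = (37*2 + 2534)*(((3083 + 15400 - 280 - 1400) - 17534) - 10843) = (74 + 2534)*((16803 - 17534) - 10843) = 2608*(-731 - 10843) = 2608*(-11574) = -30184992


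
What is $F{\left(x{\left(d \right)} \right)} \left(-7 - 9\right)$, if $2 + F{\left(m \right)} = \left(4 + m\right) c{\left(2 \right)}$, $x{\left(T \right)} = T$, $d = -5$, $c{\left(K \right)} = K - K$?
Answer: $32$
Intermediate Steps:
$c{\left(K \right)} = 0$
$F{\left(m \right)} = -2$ ($F{\left(m \right)} = -2 + \left(4 + m\right) 0 = -2 + 0 = -2$)
$F{\left(x{\left(d \right)} \right)} \left(-7 - 9\right) = - 2 \left(-7 - 9\right) = \left(-2\right) \left(-16\right) = 32$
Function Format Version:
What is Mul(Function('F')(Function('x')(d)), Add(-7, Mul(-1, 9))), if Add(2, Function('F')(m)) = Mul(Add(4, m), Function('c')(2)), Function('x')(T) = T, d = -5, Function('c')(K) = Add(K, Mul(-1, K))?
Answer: 32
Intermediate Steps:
Function('c')(K) = 0
Function('F')(m) = -2 (Function('F')(m) = Add(-2, Mul(Add(4, m), 0)) = Add(-2, 0) = -2)
Mul(Function('F')(Function('x')(d)), Add(-7, Mul(-1, 9))) = Mul(-2, Add(-7, Mul(-1, 9))) = Mul(-2, Add(-7, -9)) = Mul(-2, -16) = 32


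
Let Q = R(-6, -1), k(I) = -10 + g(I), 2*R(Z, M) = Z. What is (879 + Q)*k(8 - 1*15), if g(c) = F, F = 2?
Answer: -7008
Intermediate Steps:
g(c) = 2
R(Z, M) = Z/2
k(I) = -8 (k(I) = -10 + 2 = -8)
Q = -3 (Q = (1/2)*(-6) = -3)
(879 + Q)*k(8 - 1*15) = (879 - 3)*(-8) = 876*(-8) = -7008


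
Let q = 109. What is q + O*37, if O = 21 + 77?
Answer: 3735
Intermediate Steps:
O = 98
q + O*37 = 109 + 98*37 = 109 + 3626 = 3735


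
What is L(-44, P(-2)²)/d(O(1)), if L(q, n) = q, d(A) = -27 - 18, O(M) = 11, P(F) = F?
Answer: 44/45 ≈ 0.97778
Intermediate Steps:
d(A) = -45
L(-44, P(-2)²)/d(O(1)) = -44/(-45) = -44*(-1/45) = 44/45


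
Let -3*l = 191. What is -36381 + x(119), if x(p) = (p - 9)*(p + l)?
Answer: -90883/3 ≈ -30294.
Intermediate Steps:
l = -191/3 (l = -⅓*191 = -191/3 ≈ -63.667)
x(p) = (-9 + p)*(-191/3 + p) (x(p) = (p - 9)*(p - 191/3) = (-9 + p)*(-191/3 + p))
-36381 + x(119) = -36381 + (573 + 119² - 218/3*119) = -36381 + (573 + 14161 - 25942/3) = -36381 + 18260/3 = -90883/3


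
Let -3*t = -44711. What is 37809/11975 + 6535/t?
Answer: 1925248074/535414225 ≈ 3.5958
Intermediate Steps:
t = 44711/3 (t = -1/3*(-44711) = 44711/3 ≈ 14904.)
37809/11975 + 6535/t = 37809/11975 + 6535/(44711/3) = 37809*(1/11975) + 6535*(3/44711) = 37809/11975 + 19605/44711 = 1925248074/535414225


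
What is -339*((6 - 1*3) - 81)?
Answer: 26442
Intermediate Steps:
-339*((6 - 1*3) - 81) = -339*((6 - 3) - 81) = -339*(3 - 81) = -339*(-78) = 26442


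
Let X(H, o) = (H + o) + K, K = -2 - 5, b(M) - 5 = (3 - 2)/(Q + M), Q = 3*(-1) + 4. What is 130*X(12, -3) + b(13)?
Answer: 3711/14 ≈ 265.07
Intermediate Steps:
Q = 1 (Q = -3 + 4 = 1)
b(M) = 5 + 1/(1 + M) (b(M) = 5 + (3 - 2)/(1 + M) = 5 + 1/(1 + M))
K = -7
X(H, o) = -7 + H + o (X(H, o) = (H + o) - 7 = -7 + H + o)
130*X(12, -3) + b(13) = 130*(-7 + 12 - 3) + (6 + 5*13)/(1 + 13) = 130*2 + (6 + 65)/14 = 260 + (1/14)*71 = 260 + 71/14 = 3711/14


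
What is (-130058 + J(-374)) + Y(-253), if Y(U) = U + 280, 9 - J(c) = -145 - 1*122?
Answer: -129755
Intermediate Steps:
J(c) = 276 (J(c) = 9 - (-145 - 1*122) = 9 - (-145 - 122) = 9 - 1*(-267) = 9 + 267 = 276)
Y(U) = 280 + U
(-130058 + J(-374)) + Y(-253) = (-130058 + 276) + (280 - 253) = -129782 + 27 = -129755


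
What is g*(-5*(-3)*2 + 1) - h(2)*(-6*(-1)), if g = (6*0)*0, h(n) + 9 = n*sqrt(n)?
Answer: 54 - 12*sqrt(2) ≈ 37.029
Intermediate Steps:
h(n) = -9 + n**(3/2) (h(n) = -9 + n*sqrt(n) = -9 + n**(3/2))
g = 0 (g = 0*0 = 0)
g*(-5*(-3)*2 + 1) - h(2)*(-6*(-1)) = 0*(-5*(-3)*2 + 1) - (-9 + 2**(3/2))*(-6*(-1)) = 0*(15*2 + 1) - (-9 + 2*sqrt(2))*6 = 0*(30 + 1) - (-54 + 12*sqrt(2)) = 0*31 + (54 - 12*sqrt(2)) = 0 + (54 - 12*sqrt(2)) = 54 - 12*sqrt(2)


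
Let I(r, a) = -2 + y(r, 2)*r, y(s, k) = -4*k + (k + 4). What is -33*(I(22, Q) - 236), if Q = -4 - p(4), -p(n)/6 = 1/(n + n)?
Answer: 9306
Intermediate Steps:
p(n) = -3/n (p(n) = -6/(n + n) = -6*1/(2*n) = -3/n)
y(s, k) = 4 - 3*k (y(s, k) = -4*k + (4 + k) = 4 - 3*k)
Q = -13/4 (Q = -4 - (-3)/4 = -4 - 1*(-3/4) = -4 + 3/4 = -13/4 ≈ -3.2500)
I(r, a) = -2 - 2*r (I(r, a) = -2 + (4 - 3*2)*r = -2 + (4 - 6)*r = -2 - 2*r)
-33*(I(22, Q) - 236) = -33*((-2 - 2*22) - 236) = -33*((-2 - 44) - 236) = -33*(-46 - 236) = -33*(-282) = 9306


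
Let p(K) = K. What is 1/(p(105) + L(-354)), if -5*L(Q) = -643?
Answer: 5/1168 ≈ 0.0042808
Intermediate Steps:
L(Q) = 643/5 (L(Q) = -⅕*(-643) = 643/5)
1/(p(105) + L(-354)) = 1/(105 + 643/5) = 1/(1168/5) = 5/1168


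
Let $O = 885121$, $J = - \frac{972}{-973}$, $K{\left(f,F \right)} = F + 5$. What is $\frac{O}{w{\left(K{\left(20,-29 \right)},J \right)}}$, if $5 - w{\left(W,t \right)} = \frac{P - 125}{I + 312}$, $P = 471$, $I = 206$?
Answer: $\frac{229246339}{1122} \approx 2.0432 \cdot 10^{5}$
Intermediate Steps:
$K{\left(f,F \right)} = 5 + F$
$J = \frac{972}{973}$ ($J = \left(-972\right) \left(- \frac{1}{973}\right) = \frac{972}{973} \approx 0.99897$)
$w{\left(W,t \right)} = \frac{1122}{259}$ ($w{\left(W,t \right)} = 5 - \frac{471 - 125}{206 + 312} = 5 - \frac{346}{518} = 5 - 346 \cdot \frac{1}{518} = 5 - \frac{173}{259} = \frac{1122}{259}$)
$\frac{O}{w{\left(K{\left(20,-29 \right)},J \right)}} = \frac{885121}{\frac{1122}{259}} = 885121 \cdot \frac{259}{1122} = \frac{229246339}{1122}$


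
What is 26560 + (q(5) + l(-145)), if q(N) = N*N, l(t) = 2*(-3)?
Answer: 26579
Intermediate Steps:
l(t) = -6
q(N) = N²
26560 + (q(5) + l(-145)) = 26560 + (5² - 6) = 26560 + (25 - 6) = 26560 + 19 = 26579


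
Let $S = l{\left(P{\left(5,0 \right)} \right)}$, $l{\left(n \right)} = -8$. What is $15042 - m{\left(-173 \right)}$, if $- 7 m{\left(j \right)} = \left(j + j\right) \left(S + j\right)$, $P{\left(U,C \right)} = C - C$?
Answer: $\frac{167920}{7} \approx 23989.0$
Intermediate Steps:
$P{\left(U,C \right)} = 0$
$S = -8$
$m{\left(j \right)} = - \frac{2 j \left(-8 + j\right)}{7}$ ($m{\left(j \right)} = - \frac{\left(j + j\right) \left(-8 + j\right)}{7} = - \frac{2 j \left(-8 + j\right)}{7}$)
$15042 - m{\left(-173 \right)} = 15042 - \frac{2}{7} \left(-173\right) \left(8 - -173\right) = 15042 - \frac{2}{7} \left(-173\right) \left(8 + 173\right) = 15042 - \frac{2}{7} \left(-173\right) 181 = 15042 - - \frac{62626}{7} = 15042 + \frac{62626}{7} = \frac{167920}{7}$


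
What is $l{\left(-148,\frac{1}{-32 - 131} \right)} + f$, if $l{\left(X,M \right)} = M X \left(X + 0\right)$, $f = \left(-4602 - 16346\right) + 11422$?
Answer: $- \frac{1574642}{163} \approx -9660.4$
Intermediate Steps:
$f = -9526$ ($f = -20948 + 11422 = -9526$)
$l{\left(X,M \right)} = M X^{2}$ ($l{\left(X,M \right)} = M X X = M X^{2}$)
$l{\left(-148,\frac{1}{-32 - 131} \right)} + f = \frac{\left(-148\right)^{2}}{-32 - 131} - 9526 = \frac{1}{-163} \cdot 21904 - 9526 = \left(- \frac{1}{163}\right) 21904 - 9526 = - \frac{21904}{163} - 9526 = - \frac{1574642}{163}$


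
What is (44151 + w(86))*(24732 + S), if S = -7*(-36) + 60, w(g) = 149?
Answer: 1109449200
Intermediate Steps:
S = 312 (S = 252 + 60 = 312)
(44151 + w(86))*(24732 + S) = (44151 + 149)*(24732 + 312) = 44300*25044 = 1109449200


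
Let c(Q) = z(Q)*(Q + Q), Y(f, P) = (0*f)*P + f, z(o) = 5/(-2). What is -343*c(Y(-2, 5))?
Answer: -3430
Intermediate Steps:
z(o) = -5/2 (z(o) = 5*(-½) = -5/2)
Y(f, P) = f (Y(f, P) = 0*P + f = 0 + f = f)
c(Q) = -5*Q (c(Q) = -5*(Q + Q)/2 = -5*Q)
-343*c(Y(-2, 5)) = -(-1715)*(-2) = -343*10 = -3430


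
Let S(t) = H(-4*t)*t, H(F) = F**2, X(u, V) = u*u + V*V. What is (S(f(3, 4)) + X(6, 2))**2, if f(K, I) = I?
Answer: 1132096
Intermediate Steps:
X(u, V) = V**2 + u**2 (X(u, V) = u**2 + V**2 = V**2 + u**2)
S(t) = 16*t**3 (S(t) = (-4*t)**2*t = (16*t**2)*t = 16*t**3)
(S(f(3, 4)) + X(6, 2))**2 = (16*4**3 + (2**2 + 6**2))**2 = (16*64 + (4 + 36))**2 = (1024 + 40)**2 = 1064**2 = 1132096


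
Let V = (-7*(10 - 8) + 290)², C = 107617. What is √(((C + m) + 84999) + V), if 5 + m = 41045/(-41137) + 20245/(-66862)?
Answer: √2033434176118846044784562/2750502094 ≈ 518.45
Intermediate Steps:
m = -17329679825/2750502094 (m = -5 + (41045/(-41137) + 20245/(-66862)) = -5 + (41045*(-1/41137) + 20245*(-1/66862)) = -5 + (-41045/41137 - 20245/66862) = -5 - 3577169355/2750502094 = -17329679825/2750502094 ≈ -6.3006)
V = 76176 (V = (-7*2 + 290)² = (-14 + 290)² = 276² = 76176)
√(((C + m) + 84999) + V) = √(((107617 - 17329679825/2750502094) + 84999) + 76176) = √((295983454170173/2750502094 + 84999) + 76176) = √(529773381658079/2750502094 + 76176) = √(739295629170623/2750502094) = √2033434176118846044784562/2750502094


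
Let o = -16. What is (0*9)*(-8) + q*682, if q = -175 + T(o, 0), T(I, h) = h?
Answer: -119350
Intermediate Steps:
q = -175 (q = -175 + 0 = -175)
(0*9)*(-8) + q*682 = (0*9)*(-8) - 175*682 = 0*(-8) - 119350 = 0 - 119350 = -119350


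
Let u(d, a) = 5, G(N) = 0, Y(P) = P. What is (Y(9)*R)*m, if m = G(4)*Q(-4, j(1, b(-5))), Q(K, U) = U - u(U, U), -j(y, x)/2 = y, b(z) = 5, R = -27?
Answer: 0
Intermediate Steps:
j(y, x) = -2*y
Q(K, U) = -5 + U (Q(K, U) = U - 1*5 = U - 5 = -5 + U)
m = 0 (m = 0*(-5 - 2*1) = 0*(-5 - 2) = 0*(-7) = 0)
(Y(9)*R)*m = (9*(-27))*0 = -243*0 = 0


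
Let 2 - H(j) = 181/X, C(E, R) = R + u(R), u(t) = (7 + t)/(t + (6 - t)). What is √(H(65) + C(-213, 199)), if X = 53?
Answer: 25*√9381/159 ≈ 15.229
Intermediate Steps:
u(t) = 7/6 + t/6 (u(t) = (7 + t)/6 = (7 + t)*(⅙) = 7/6 + t/6)
C(E, R) = 7/6 + 7*R/6 (C(E, R) = R + (7/6 + R/6) = 7/6 + 7*R/6)
H(j) = -75/53 (H(j) = 2 - 181/53 = -75/53)
√(H(65) + C(-213, 199)) = √(-75/53 + (7/6 + (7/6)*199)) = √(-75/53 + (7/6 + 1393/6)) = √(-75/53 + 700/3) = √(36875/159) = 25*√9381/159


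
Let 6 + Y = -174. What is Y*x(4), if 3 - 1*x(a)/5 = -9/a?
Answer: -4725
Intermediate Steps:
Y = -180 (Y = -6 - 174 = -180)
x(a) = 15 + 45/a (x(a) = 15 - (-45)/a = 15 + 45/a)
Y*x(4) = -180*(15 + 45/4) = -180*105/4 = -4725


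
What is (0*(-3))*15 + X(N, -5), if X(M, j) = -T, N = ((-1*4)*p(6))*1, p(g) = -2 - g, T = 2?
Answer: -2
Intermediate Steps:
N = 32 (N = ((-1*4)*(-2 - 1*6))*1 = -4*(-2 - 6)*1 = -4*(-8)*1 = 32*1 = 32)
X(M, j) = -2 (X(M, j) = -1*2 = -2)
(0*(-3))*15 + X(N, -5) = (0*(-3))*15 - 2 = 0*15 - 2 = 0 - 2 = -2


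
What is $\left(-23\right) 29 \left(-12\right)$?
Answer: $8004$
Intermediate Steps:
$\left(-23\right) 29 \left(-12\right) = \left(-667\right) \left(-12\right) = 8004$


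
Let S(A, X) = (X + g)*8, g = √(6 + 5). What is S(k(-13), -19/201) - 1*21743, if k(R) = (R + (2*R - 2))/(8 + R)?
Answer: -4370495/201 + 8*√11 ≈ -21717.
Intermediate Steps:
g = √11 ≈ 3.3166
k(R) = (-2 + 3*R)/(8 + R) (k(R) = (R + (-2 + 2*R))/(8 + R) = (-2 + 3*R)/(8 + R))
S(A, X) = 8*X + 8*√11 (S(A, X) = (X + √11)*8 = 8*X + 8*√11)
S(k(-13), -19/201) - 1*21743 = (8*(-19/201) + 8*√11) - 1*21743 = (8*(-19*1/201) + 8*√11) - 21743 = (8*(-19/201) + 8*√11) - 21743 = (-152/201 + 8*√11) - 21743 = -4370495/201 + 8*√11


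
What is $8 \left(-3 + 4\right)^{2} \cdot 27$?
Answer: $216$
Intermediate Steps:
$8 \left(-3 + 4\right)^{2} \cdot 27 = 8 \cdot 1^{2} \cdot 27 = 8 \cdot 1 \cdot 27 = 8 \cdot 27 = 216$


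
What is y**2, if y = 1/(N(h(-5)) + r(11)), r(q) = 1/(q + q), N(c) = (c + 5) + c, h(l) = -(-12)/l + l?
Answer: 12100/1151329 ≈ 0.010510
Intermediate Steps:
h(l) = l + 12/l (h(l) = 12/l + l = l + 12/l)
N(c) = 5 + 2*c (N(c) = (5 + c) + c = 5 + 2*c)
r(q) = 1/(2*q)
y = -110/1073 (y = 1/((5 + 2*(-5 + 12/(-5))) + (1/2)/11) = 1/((5 + 2*(-5 + 12*(-1/5))) + (1/2)*(1/11)) = 1/((5 + 2*(-5 - 12/5)) + 1/22) = 1/((5 + 2*(-37/5)) + 1/22) = 1/((5 - 74/5) + 1/22) = 1/(-49/5 + 1/22) = 1/(-1073/110) = -110/1073 ≈ -0.10252)
y**2 = (-110/1073)**2 = 12100/1151329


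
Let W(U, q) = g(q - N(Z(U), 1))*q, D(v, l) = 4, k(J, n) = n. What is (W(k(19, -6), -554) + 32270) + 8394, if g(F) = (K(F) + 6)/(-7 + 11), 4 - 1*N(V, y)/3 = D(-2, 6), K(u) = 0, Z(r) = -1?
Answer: 39833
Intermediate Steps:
N(V, y) = 0 (N(V, y) = 12 - 3*4 = 12 - 12 = 0)
g(F) = 3/2 (g(F) = (0 + 6)/(-7 + 11) = 6/4 = 6*(¼) = 3/2)
W(U, q) = 3*q/2
(W(k(19, -6), -554) + 32270) + 8394 = ((3/2)*(-554) + 32270) + 8394 = (-831 + 32270) + 8394 = 31439 + 8394 = 39833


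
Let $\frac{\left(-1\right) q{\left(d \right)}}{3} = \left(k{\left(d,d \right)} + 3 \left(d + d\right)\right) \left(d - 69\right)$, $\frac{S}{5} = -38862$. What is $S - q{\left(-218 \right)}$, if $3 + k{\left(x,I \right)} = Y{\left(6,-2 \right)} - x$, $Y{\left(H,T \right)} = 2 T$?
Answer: $750207$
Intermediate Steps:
$S = -194310$ ($S = 5 \left(-38862\right) = -194310$)
$k{\left(x,I \right)} = -7 - x$ ($k{\left(x,I \right)} = -3 - \left(4 + x\right) = -7 - x$)
$q{\left(d \right)} = - 3 \left(-69 + d\right) \left(-7 + 5 d\right)$ ($q{\left(d \right)} = - 3 \left(\left(-7 - d\right) + 3 \left(d + d\right)\right) \left(d - 69\right) = - 3 \left(\left(-7 - d\right) + 3 \cdot 2 d\right) \left(-69 + d\right) = - 3 \left(\left(-7 - d\right) + 6 d\right) \left(-69 + d\right) = - 3 \left(-7 + 5 d\right) \left(-69 + d\right) = - 3 \left(-69 + d\right) \left(-7 + 5 d\right)$)
$S - q{\left(-218 \right)} = -194310 - \left(-1449 - 15 \left(-218\right)^{2} + 1056 \left(-218\right)\right) = -194310 - \left(-1449 - 712860 - 230208\right) = -194310 - -944517 = -194310 + 944517 = 750207$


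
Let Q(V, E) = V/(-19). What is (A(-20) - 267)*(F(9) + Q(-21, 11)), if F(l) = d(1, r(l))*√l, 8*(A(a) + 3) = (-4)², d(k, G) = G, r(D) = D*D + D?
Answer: -1380468/19 ≈ -72656.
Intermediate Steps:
Q(V, E) = -V/19 (Q(V, E) = V*(-1/19) = -V/19)
r(D) = D + D² (r(D) = D² + D = D + D²)
A(a) = -1 (A(a) = -3 + (⅛)*(-4)² = -3 + (⅛)*16 = -3 + 2 = -1)
F(l) = l^(3/2)*(1 + l) (F(l) = (l*(1 + l))*√l = l^(3/2)*(1 + l))
(A(-20) - 267)*(F(9) + Q(-21, 11)) = (-1 - 267)*(9^(3/2)*(1 + 9) - 1/19*(-21)) = -268*(27*10 + 21/19) = -268*(270 + 21/19) = -268*5151/19 = -1380468/19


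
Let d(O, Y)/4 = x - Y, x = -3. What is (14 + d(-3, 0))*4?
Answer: 8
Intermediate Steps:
d(O, Y) = -12 - 4*Y (d(O, Y) = 4*(-3 - Y) = -12 - 4*Y)
(14 + d(-3, 0))*4 = (14 + (-12 - 4*0))*4 = (14 + (-12 + 0))*4 = (14 - 12)*4 = 2*4 = 8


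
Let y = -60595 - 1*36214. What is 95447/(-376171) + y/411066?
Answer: -75651754841/154631108286 ≈ -0.48924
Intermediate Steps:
y = -96809 (y = -60595 - 36214 = -96809)
95447/(-376171) + y/411066 = 95447/(-376171) - 96809/411066 = 95447*(-1/376171) - 96809*1/411066 = -95447/376171 - 96809/411066 = -75651754841/154631108286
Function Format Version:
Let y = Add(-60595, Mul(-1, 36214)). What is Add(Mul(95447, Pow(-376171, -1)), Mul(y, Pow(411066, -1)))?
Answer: Rational(-75651754841, 154631108286) ≈ -0.48924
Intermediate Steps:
y = -96809 (y = Add(-60595, -36214) = -96809)
Add(Mul(95447, Pow(-376171, -1)), Mul(y, Pow(411066, -1))) = Add(Mul(95447, Pow(-376171, -1)), Mul(-96809, Pow(411066, -1))) = Add(Mul(95447, Rational(-1, 376171)), Mul(-96809, Rational(1, 411066))) = Add(Rational(-95447, 376171), Rational(-96809, 411066)) = Rational(-75651754841, 154631108286)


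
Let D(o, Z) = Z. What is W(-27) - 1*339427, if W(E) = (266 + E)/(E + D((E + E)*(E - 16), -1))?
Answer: -9504195/28 ≈ -3.3944e+5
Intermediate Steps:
W(E) = (266 + E)/(-1 + E) (W(E) = (266 + E)/(E - 1) = (266 + E)/(-1 + E))
W(-27) - 1*339427 = (266 - 27)/(-1 - 27) - 1*339427 = 239/(-28) - 339427 = -1/28*239 - 339427 = -239/28 - 339427 = -9504195/28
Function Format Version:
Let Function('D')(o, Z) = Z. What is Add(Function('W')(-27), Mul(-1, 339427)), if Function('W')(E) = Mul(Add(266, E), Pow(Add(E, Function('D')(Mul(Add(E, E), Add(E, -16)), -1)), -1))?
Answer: Rational(-9504195, 28) ≈ -3.3944e+5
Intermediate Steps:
Function('W')(E) = Mul(Pow(Add(-1, E), -1), Add(266, E)) (Function('W')(E) = Mul(Add(266, E), Pow(Add(E, -1), -1)) = Mul(Add(266, E), Pow(Add(-1, E), -1)) = Mul(Pow(Add(-1, E), -1), Add(266, E)))
Add(Function('W')(-27), Mul(-1, 339427)) = Add(Mul(Pow(Add(-1, -27), -1), Add(266, -27)), Mul(-1, 339427)) = Add(Mul(Pow(-28, -1), 239), -339427) = Add(Mul(Rational(-1, 28), 239), -339427) = Add(Rational(-239, 28), -339427) = Rational(-9504195, 28)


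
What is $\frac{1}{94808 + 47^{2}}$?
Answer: $\frac{1}{97017} \approx 1.0307 \cdot 10^{-5}$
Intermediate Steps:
$\frac{1}{94808 + 47^{2}} = \frac{1}{94808 + 2209} = \frac{1}{97017}$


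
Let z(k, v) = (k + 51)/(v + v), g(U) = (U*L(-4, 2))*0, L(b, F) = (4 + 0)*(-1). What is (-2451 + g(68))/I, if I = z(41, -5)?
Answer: 12255/46 ≈ 266.41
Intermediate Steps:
L(b, F) = -4 (L(b, F) = 4*(-1) = -4)
g(U) = 0 (g(U) = (U*(-4))*0 = -4*U*0 = 0)
z(k, v) = (51 + k)/(2*v) (z(k, v) = (51 + k)/((2*v)) = (51 + k)*(1/(2*v)) = (51 + k)/(2*v))
I = -46/5 (I = (½)*(51 + 41)/(-5) = (½)*(-⅕)*92 = -46/5 ≈ -9.2000)
(-2451 + g(68))/I = (-2451 + 0)/(-46/5) = -2451*(-5/46) = 12255/46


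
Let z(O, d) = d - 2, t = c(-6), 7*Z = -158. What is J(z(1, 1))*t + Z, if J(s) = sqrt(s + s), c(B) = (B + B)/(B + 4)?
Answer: -158/7 + 6*I*sqrt(2) ≈ -22.571 + 8.4853*I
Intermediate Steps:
c(B) = 2*B/(4 + B) (c(B) = (2*B)/(4 + B) = 2*B/(4 + B))
Z = -158/7 (Z = (1/7)*(-158) = -158/7 ≈ -22.571)
t = 6 (t = 2*(-6)/(4 - 6) = 2*(-6)/(-2) = 2*(-6)*(-1/2) = 6)
z(O, d) = -2 + d
J(s) = sqrt(2)*sqrt(s) (J(s) = sqrt(2*s) = sqrt(2)*sqrt(s))
J(z(1, 1))*t + Z = (sqrt(2)*sqrt(-2 + 1))*6 - 158/7 = (sqrt(2)*sqrt(-1))*6 - 158/7 = (sqrt(2)*I)*6 - 158/7 = (I*sqrt(2))*6 - 158/7 = 6*I*sqrt(2) - 158/7 = -158/7 + 6*I*sqrt(2)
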